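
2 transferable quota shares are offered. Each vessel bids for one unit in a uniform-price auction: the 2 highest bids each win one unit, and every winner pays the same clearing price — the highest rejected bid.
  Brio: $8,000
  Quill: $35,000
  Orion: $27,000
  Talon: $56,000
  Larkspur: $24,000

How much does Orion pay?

Orion pays $0

Ordering the bids: 56,000 (Talon), 35,000 (Quill), 27,000 (Orion), 24,000 (Larkspur), …
Winners (2 units): Talon, Quill.
Highest unsuccessful bid: $27,000 → clearing price.
Orion does not win → pays $0.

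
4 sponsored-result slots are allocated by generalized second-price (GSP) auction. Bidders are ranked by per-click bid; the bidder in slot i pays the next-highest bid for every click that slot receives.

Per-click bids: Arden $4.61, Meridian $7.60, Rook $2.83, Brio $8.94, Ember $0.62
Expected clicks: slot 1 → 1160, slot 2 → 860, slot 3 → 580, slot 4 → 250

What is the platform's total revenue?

Ranked by bid: $8.94 (Brio) > $7.60 (Meridian) > $4.61 (Arden) > $2.83 (Rook) > $0.62 (Ember)
Slot 1: Brio pays $7.60 × 1160 = $8816.00
Slot 2: Meridian pays $4.61 × 860 = $3964.60
Slot 3: Arden pays $2.83 × 580 = $1641.40
Slot 4: Rook pays $0.62 × 250 = $155.00
Total = $14577.00

Total revenue: $14577.00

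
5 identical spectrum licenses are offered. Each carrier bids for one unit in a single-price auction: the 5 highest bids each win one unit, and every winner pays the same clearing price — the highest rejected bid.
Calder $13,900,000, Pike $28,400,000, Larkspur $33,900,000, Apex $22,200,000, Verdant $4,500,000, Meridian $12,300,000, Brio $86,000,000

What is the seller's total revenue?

Bids ranked high→low: 86,000,000 (Brio), 33,900,000 (Larkspur), 28,400,000 (Pike), 22,200,000 (Apex), 13,900,000 (Calder), 12,300,000 (Meridian), 4,500,000 (Verdant)
The 5 highest are Brio, Larkspur, Pike, Apex, Calder.
Clearing price = highest rejected bid = $12,300,000.
Total revenue = 5 × $12,300,000 = $61,500,000.

Total revenue: $61,500,000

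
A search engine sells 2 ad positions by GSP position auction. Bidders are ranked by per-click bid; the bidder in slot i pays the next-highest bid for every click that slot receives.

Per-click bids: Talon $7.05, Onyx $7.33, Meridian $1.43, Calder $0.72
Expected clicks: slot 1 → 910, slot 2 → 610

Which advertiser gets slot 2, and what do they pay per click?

Talon; $1.43 per click

Sorting advertisers: $7.33 (Onyx) > $7.05 (Talon) > $1.43 (Meridian) > …
Slot 2 goes to the second-ranked bidder, Talon, who pays the next bid down: $1.43/click.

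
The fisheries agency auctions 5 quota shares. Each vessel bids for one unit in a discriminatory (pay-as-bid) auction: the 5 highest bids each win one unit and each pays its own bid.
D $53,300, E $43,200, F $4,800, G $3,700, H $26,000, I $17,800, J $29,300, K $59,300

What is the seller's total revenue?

Sorting: 59,300 (K), 53,300 (D), 43,200 (E), 29,300 (J), 26,000 (H), 17,800 (I), 4,800 (F), …
Winners (5 units): K, D, E, J, H.
Total revenue = 59,300 + 53,300 + 43,200 + 29,300 + 26,000 = $211,100.

Total revenue: $211,100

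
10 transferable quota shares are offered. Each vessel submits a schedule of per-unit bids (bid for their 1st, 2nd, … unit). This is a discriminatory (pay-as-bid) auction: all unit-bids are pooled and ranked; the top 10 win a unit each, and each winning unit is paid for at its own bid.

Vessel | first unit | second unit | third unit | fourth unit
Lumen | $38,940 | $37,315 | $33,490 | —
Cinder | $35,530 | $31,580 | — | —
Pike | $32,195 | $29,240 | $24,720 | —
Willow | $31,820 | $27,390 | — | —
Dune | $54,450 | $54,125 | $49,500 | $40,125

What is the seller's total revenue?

Total revenue: $407,490

Pooled unit-bids ranked (top 10): 54,450 (Dune-1), 54,125 (Dune-2), 49,500 (Dune-3), 40,125 (Dune-4), 38,940 (Lumen-1), 37,315 (Lumen-2), 35,530 (Cinder-1), 33,490 (Lumen-3), 32,195 (Pike-1), 31,820 (Willow-1)
Next rejected bid: $31,580 (not a price — pay-as-bid).
Each winning unit pays its own bid.
Revenue = 54,450 + 54,125 + 49,500 + 40,125 + 38,940 + 37,315 + 35,530 + 33,490 + 32,195 + 31,820 = $407,490.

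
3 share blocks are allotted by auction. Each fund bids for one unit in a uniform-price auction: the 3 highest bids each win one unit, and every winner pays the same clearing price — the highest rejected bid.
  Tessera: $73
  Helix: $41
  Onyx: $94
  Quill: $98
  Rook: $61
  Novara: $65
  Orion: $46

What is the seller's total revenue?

Total revenue: $195

Ordering the bids: 98 (Quill), 94 (Onyx), 73 (Tessera), 65 (Novara), 61 (Rook), …
The 3 highest are Quill, Onyx, Tessera.
Highest unsuccessful bid: $65 → clearing price.
Total revenue = 3 × $65 = $195.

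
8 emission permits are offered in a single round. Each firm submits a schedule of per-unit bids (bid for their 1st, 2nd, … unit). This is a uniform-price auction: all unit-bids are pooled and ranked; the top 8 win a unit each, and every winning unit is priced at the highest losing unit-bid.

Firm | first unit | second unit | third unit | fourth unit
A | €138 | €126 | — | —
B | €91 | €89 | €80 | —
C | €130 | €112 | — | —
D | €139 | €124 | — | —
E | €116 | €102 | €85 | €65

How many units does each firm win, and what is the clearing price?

A 2, C 2, D 2, E 2; clearing price €91

Merging the schedules and taking the best 8: 139 (D-1), 138 (A-1), 130 (C-1), 126 (A-2), 124 (D-2), 116 (E-1), 112 (C-2), 102 (E-2)
First bid not allocated: €91.
Allocation: A 2, C 2, D 2, E 2.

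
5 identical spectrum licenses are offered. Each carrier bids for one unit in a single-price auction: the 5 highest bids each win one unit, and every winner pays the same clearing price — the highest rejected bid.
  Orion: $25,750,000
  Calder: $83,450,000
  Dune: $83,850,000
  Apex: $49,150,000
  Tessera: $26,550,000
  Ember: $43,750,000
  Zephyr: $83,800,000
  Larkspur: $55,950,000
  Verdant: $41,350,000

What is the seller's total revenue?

Bids ranked high→low: 83,850,000 (Dune), 83,800,000 (Zephyr), 83,450,000 (Calder), 55,950,000 (Larkspur), 49,150,000 (Apex), 43,750,000 (Ember), 41,350,000 (Verdant), …
Winners (5 units): Dune, Zephyr, Calder, Larkspur, Apex.
Highest unsuccessful bid: $43,750,000 → clearing price.
Total revenue = 5 × $43,750,000 = $218,750,000.

Total revenue: $218,750,000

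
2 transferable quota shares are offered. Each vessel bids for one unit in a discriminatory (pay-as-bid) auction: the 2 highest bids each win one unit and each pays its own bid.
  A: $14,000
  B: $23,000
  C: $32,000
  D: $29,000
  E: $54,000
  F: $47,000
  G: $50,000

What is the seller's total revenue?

Total revenue: $104,000

Ordering the bids: 54,000 (E), 50,000 (G), 47,000 (F), 32,000 (C), …
The 2 highest are E, G.
Total revenue = 54,000 + 50,000 = $104,000.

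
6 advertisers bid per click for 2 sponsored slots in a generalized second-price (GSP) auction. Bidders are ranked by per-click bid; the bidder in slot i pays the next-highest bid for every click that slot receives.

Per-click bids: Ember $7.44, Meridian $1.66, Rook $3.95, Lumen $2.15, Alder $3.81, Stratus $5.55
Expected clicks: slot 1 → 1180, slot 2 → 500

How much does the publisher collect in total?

Total revenue: $8524.00

Ranked by bid: $7.44 (Ember) > $5.55 (Stratus) > $3.95 (Rook) > …
Slot 1: Ember pays $5.55 × 1180 = $6549.00
Slot 2: Stratus pays $3.95 × 500 = $1975.00
Total = $8524.00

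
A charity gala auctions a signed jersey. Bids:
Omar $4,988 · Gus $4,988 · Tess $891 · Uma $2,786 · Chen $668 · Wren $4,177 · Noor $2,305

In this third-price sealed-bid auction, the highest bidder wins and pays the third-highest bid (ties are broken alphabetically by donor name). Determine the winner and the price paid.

Gus pays $4,177

Bids in order: 4,988 (Gus) > 4,988 (Omar) > 4,177 (Wren) > 2,786 (Uma) > 2,305 (Noor) > 891 (Tess) > …
Gus and Omar tie at $4,988; tie-break gives it to Gus.
Gus wins; payment is bid #3 in the ranking = $4,177.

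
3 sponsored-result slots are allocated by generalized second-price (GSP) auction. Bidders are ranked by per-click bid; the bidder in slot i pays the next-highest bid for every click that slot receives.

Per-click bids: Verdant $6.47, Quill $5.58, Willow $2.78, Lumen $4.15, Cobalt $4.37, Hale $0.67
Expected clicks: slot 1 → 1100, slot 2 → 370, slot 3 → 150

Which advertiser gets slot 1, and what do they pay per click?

Verdant; $5.58 per click

Ranked by bid: $6.47 (Verdant) > $5.58 (Quill) > $4.37 (Cobalt) > $4.15 (Lumen) > …
Slot 1 goes to the first-ranked bidder, Verdant, who pays the next bid down: $5.58/click.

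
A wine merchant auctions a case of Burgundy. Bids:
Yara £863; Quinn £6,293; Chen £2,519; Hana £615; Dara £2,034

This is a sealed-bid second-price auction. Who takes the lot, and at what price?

Quinn pays £2,519

Sealed-bid second-price auction: the highest bidder wins and pays the second-highest bid.
Sorting bids: 6,293 (Quinn) > 2,519 (Chen) > 2,034 (Dara) > 863 (Yara) > 615 (Hana)
Quinn is highest; pays the second-highest bid, £2,519.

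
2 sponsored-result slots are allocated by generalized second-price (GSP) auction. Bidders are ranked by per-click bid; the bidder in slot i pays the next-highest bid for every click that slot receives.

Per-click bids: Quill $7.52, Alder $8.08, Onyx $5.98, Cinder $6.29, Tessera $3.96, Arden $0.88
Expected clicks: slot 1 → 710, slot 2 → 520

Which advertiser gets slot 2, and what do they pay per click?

Quill; $6.29 per click

Per-click bids in order: $8.08 (Alder) > $7.52 (Quill) > $6.29 (Cinder) > …
Slot 2 goes to the second-ranked bidder, Quill, who pays the next bid down: $6.29/click.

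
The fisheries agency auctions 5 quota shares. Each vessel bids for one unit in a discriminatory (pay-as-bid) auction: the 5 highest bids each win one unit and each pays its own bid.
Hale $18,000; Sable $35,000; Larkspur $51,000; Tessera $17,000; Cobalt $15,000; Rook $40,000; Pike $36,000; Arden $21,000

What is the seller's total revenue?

Sorting: 51,000 (Larkspur), 40,000 (Rook), 36,000 (Pike), 35,000 (Sable), 21,000 (Arden), 18,000 (Hale), 17,000 (Tessera), …
Top 5: Larkspur, Rook, Pike, Sable, Arden.
Total revenue = 51,000 + 40,000 + 36,000 + 35,000 + 21,000 = $183,000.

Total revenue: $183,000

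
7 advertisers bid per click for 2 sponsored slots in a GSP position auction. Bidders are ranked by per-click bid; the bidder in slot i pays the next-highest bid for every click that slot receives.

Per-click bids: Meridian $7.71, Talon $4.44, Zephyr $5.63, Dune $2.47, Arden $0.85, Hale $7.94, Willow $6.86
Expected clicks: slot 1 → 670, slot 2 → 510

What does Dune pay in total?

Per-click bids in order: $7.94 (Hale) > $7.71 (Meridian) > $6.86 (Willow) > …
Dune ranks below slot 2 → no slot, pays nothing.

Dune pays $0.00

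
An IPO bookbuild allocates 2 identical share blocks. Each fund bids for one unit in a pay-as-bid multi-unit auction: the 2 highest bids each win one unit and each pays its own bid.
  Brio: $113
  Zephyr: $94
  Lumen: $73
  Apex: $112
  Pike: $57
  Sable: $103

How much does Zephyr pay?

Zephyr pays $0

Bids ranked high→low: 113 (Brio), 112 (Apex), 103 (Sable), 94 (Zephyr), …
Top 2: Brio, Apex.
Zephyr does not win → $0.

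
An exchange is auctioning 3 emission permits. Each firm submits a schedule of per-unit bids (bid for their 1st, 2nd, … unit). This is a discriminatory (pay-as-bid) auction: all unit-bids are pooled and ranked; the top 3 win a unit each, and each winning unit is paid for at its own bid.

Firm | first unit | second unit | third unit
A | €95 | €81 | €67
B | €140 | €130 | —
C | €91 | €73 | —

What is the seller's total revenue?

All unit-bids, highest first — top 3: 140 (B-1), 130 (B-2), 95 (A-1)
Next rejected bid: €91 (not a price — pay-as-bid).
Each winning unit pays its own bid.
Revenue = 140 + 130 + 95 = €365.

Total revenue: €365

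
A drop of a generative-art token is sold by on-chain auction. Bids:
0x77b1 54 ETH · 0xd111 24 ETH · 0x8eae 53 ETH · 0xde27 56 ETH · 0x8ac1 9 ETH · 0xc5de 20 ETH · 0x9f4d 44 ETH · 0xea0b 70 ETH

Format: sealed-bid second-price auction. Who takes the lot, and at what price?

0xea0b pays 56 ETH

Bids in order: 70 (0xea0b) > 56 (0xde27) > 54 (0x77b1) > 53 (0x8eae) > 44 (0x9f4d) > 24 (0xd111) > …
0xea0b is highest; pays the second-highest bid, 56 ETH.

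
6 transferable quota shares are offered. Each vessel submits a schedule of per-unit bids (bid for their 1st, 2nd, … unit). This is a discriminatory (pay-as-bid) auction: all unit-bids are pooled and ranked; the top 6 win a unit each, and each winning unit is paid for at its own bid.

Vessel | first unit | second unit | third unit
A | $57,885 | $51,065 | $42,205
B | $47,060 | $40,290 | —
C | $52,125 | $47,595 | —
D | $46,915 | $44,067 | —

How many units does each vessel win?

A 2, B 1, C 2, D 1

All unit-bids, highest first — top 6: 57,885 (A-1), 52,125 (C-1), 51,065 (A-2), 47,595 (C-2), 47,060 (B-1), 46,915 (D-1)
Next rejected bid: $44,067 (not a price — pay-as-bid).
Allocation: A 2, B 1, C 2, D 1.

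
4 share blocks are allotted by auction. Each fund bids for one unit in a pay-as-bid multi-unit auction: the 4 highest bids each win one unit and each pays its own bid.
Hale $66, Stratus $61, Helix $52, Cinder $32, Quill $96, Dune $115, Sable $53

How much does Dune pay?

Dune pays $115

Sorting: 115 (Dune), 96 (Quill), 66 (Hale), 61 (Stratus), 53 (Sable), 52 (Helix), …
The 4 highest are Dune, Quill, Hale, Stratus.
Dune wins → own bid $115.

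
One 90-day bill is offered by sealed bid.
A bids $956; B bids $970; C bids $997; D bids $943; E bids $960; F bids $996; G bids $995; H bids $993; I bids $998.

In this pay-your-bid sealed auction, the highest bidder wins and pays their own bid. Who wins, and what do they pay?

Pay-your-bid sealed auction: the highest bidder wins and pays their own bid.
Bids ranked: 998 (I) > 997 (C) > 996 (F) > 995 (G) > 993 (H) > 970 (B) > …
I is highest → pays own bid, $998.

I pays $998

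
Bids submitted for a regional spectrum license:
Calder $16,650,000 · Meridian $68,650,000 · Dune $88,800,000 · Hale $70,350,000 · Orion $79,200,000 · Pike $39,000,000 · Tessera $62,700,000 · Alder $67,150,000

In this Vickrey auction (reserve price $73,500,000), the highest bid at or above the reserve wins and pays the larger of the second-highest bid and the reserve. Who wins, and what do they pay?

Sorting bids: 88,800,000 (Dune) > 79,200,000 (Orion) > 70,350,000 (Hale) > 68,650,000 (Meridian) > 67,150,000 (Alder) > 62,700,000 (Tessera) > …
Dune has the top bid at or above the reserve ($88,800,000).
Second-highest bid $79,200,000 exceeds the reserve $73,500,000 → payment $79,200,000.

Dune pays $79,200,000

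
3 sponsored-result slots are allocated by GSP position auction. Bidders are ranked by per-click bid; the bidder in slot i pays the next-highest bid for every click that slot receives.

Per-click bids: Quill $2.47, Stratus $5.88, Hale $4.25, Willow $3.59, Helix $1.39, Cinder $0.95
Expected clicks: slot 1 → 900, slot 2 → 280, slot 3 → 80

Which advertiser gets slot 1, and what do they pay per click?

Stratus; $4.25 per click

Sorting advertisers: $5.88 (Stratus) > $4.25 (Hale) > $3.59 (Willow) > $2.47 (Quill) > …
Slot 1 goes to the first-ranked bidder, Stratus, who pays the next bid down: $4.25/click.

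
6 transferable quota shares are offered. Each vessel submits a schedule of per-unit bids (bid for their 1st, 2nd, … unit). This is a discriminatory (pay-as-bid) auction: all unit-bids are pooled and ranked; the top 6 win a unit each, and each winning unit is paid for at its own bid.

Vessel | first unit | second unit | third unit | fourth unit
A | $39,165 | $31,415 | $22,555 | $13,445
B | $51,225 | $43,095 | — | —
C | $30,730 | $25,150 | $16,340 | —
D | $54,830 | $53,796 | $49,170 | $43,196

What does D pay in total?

Pooled unit-bids ranked (top 6): 54,830 (D-1), 53,796 (D-2), 51,225 (B-1), 49,170 (D-3), 43,196 (D-4), 43,095 (B-2)
Next rejected bid: $39,165 (not a price — pay-as-bid).
D's winning unit-bids: 54,830 + 53,796 + 49,170 + 43,196 = $200,992.

D pays $200,992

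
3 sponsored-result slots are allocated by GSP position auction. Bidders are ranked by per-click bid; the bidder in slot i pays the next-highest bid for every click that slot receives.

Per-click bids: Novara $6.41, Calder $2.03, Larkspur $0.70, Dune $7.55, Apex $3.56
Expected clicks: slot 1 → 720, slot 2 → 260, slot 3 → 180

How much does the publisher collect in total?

Total revenue: $5906.20

Sorting advertisers: $7.55 (Dune) > $6.41 (Novara) > $3.56 (Apex) > $2.03 (Calder) > …
Slot 1: Dune pays $6.41 × 720 = $4615.20
Slot 2: Novara pays $3.56 × 260 = $925.60
Slot 3: Apex pays $2.03 × 180 = $365.40
Total = $5906.20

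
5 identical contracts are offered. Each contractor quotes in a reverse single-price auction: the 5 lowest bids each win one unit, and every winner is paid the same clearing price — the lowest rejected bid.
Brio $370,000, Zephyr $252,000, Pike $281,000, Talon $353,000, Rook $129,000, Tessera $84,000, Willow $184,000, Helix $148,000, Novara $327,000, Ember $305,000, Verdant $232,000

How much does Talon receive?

Talon is paid $0

Bids ranked low→high: 84,000 (Tessera), 129,000 (Rook), 148,000 (Helix), 184,000 (Willow), 232,000 (Verdant), 252,000 (Zephyr), 281,000 (Pike), …
Lowest 5: Tessera, Rook, Helix, Willow, Verdant.
Lowest unsuccessful bid: $252,000 → clearing price.
Talon does not win → is paid $0.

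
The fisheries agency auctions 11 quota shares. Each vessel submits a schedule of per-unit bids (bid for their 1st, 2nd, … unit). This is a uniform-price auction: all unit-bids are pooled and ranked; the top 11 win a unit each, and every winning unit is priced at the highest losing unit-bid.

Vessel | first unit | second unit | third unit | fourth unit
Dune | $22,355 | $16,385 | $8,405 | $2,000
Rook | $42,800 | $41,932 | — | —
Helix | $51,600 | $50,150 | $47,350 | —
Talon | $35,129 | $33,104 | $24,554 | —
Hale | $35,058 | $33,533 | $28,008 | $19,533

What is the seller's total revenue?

Total revenue: $245,905

Merging the schedules and taking the best 11: 51,600 (Helix-1), 50,150 (Helix-2), 47,350 (Helix-3), 42,800 (Rook-1), 41,932 (Rook-2), 35,129 (Talon-1), 35,058 (Hale-1), 33,533 (Hale-2), 33,104 (Talon-2), 28,008 (Hale-3), 24,554 (Talon-3)
First bid not allocated: $22,355.
Allocation: Hale 3, Helix 3, Rook 2, Talon 3. Every unit priced at $22,355.
Revenue = 11 × 22,355 = $245,905.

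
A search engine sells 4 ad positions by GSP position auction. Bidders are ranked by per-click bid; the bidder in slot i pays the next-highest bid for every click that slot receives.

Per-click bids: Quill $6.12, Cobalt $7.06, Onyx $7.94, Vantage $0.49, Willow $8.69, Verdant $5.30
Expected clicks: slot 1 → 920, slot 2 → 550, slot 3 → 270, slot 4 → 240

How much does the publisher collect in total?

Per-click bids in order: $8.69 (Willow) > $7.94 (Onyx) > $7.06 (Cobalt) > $6.12 (Quill) > $5.30 (Verdant) > …
Slot 1: Willow pays $7.94 × 920 = $7304.80
Slot 2: Onyx pays $7.06 × 550 = $3883.00
Slot 3: Cobalt pays $6.12 × 270 = $1652.40
Slot 4: Quill pays $5.30 × 240 = $1272.00
Total = $14112.20

Total revenue: $14112.20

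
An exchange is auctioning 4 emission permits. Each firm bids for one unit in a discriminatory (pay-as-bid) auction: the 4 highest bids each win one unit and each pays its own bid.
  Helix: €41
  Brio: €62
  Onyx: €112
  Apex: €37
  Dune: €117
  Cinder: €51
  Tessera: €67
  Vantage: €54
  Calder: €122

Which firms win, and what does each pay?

Calder €122, Dune €117, Onyx €112, Tessera €67

Ordering the bids: 122 (Calder), 117 (Dune), 112 (Onyx), 67 (Tessera), 62 (Brio), 54 (Vantage), …
The 4 highest are Calder, Dune, Onyx, Tessera.
Each winner pays its own bid: Calder €122, Dune €117, Onyx €112, Tessera €67.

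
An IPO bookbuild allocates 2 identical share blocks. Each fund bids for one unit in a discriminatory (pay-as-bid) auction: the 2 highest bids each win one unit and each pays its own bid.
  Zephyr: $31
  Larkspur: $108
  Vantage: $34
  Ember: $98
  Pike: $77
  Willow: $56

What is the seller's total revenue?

Total revenue: $206

Bids ranked high→low: 108 (Larkspur), 98 (Ember), 77 (Pike), 56 (Willow), …
Winners (2 units): Larkspur, Ember.
Total revenue = 108 + 98 = $206.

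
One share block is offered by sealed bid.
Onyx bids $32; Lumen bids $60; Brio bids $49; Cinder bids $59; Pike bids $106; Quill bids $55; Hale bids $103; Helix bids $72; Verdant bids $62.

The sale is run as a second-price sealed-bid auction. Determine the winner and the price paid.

Sorting bids: 106 (Pike) > 103 (Hale) > 72 (Helix) > 62 (Verdant) > 60 (Lumen) > 59 (Cinder) > …
Pike is highest; pays the second-highest bid, $103.

Pike pays $103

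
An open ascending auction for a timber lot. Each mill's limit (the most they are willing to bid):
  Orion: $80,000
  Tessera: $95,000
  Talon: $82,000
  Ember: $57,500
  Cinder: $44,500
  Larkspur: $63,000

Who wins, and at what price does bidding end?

Sorting limits: 95,000 (Tessera) > 82,000 (Talon) > 80,000 (Orion) > 63,000 (Larkspur) > 57,500 (Ember) > 44,500 (Cinder)
Once the price passes $82,000, only Tessera is left; the hammer falls at Talon's limit of $82,000.

Tessera wins at $82,000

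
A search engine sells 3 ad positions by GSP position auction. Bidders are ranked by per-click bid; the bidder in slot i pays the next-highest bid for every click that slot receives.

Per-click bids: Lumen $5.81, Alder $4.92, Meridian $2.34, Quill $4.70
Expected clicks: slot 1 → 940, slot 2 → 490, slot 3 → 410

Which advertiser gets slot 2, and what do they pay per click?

Alder; $4.70 per click

Sorting advertisers: $5.81 (Lumen) > $4.92 (Alder) > $4.70 (Quill) > $2.34 (Meridian)
Slot 2 goes to the second-ranked bidder, Alder, who pays the next bid down: $4.70/click.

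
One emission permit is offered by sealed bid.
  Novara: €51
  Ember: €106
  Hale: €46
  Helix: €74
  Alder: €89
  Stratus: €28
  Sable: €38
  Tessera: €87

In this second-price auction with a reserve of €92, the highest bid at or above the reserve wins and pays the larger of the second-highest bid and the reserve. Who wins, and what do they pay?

Ember pays €92

Second-price auction with a reserve of €92: the highest bid at or above the reserve wins and pays the larger of the second-highest bid and the reserve.
Bids ranked: 106 (Ember) > 89 (Alder) > 87 (Tessera) > 74 (Helix) > 51 (Novara) > 46 (Hale) > …
Highest eligible bid: Ember at €106.
Second-highest bid €89 is below the reserve €92, so the reserve binds → payment €92.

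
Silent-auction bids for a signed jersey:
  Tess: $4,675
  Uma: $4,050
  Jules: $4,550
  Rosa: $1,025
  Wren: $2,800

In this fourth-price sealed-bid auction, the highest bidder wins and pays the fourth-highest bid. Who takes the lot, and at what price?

Tess pays $2,800

Bids in order: 4,675 (Tess) > 4,550 (Jules) > 4,050 (Uma) > 2,800 (Wren) > 1,025 (Rosa)
Tess wins; payment is bid #4 in the ranking = $2,800.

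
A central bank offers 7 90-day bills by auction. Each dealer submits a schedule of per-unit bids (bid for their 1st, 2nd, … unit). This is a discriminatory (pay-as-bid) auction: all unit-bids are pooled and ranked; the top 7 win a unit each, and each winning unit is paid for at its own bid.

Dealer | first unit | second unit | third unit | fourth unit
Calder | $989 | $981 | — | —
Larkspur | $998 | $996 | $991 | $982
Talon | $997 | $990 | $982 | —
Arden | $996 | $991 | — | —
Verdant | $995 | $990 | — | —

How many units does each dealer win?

Arden 2, Larkspur 3, Talon 1, Verdant 1

Merging the schedules and taking the best 7: 998 (Larkspur-1), 997 (Talon-1), 996 (Larkspur-2), 996 (Arden-1), 995 (Verdant-1), 991 (Larkspur-3), 991 (Arden-2)
Next rejected bid: $990 (not a price — pay-as-bid).
Allocation: Arden 2, Larkspur 3, Talon 1, Verdant 1.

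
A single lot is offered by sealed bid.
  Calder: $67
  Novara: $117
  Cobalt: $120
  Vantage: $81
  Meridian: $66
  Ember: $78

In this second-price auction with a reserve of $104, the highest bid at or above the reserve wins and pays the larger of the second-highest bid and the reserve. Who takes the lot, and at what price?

Sorting bids: 120 (Cobalt) > 117 (Novara) > 81 (Vantage) > 78 (Ember) > 67 (Calder) > 66 (Meridian)
Cobalt has the top bid at or above the reserve ($120).
Second-highest bid $117 exceeds the reserve $104 → payment $117.

Cobalt pays $117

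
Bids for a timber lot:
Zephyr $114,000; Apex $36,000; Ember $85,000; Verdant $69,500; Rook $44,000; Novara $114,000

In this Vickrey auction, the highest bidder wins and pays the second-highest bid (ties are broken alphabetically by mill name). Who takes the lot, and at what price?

Novara pays $114,000

Bids ranked: 114,000 (Novara) > 114,000 (Zephyr) > 85,000 (Ember) > 69,500 (Verdant) > 44,000 (Rook) > 36,000 (Apex)
Novara and Zephyr tie at $114,000; tie-break gives it to Novara.
Novara wins with the highest bid; price is set by the runner-up at $114,000.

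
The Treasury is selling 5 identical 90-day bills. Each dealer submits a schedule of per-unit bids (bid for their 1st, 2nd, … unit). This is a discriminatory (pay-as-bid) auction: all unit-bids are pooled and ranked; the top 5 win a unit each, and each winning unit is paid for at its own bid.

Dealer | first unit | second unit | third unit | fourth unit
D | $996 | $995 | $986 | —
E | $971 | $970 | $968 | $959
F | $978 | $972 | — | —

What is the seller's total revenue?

Pooled unit-bids ranked (top 5): 996 (D-1), 995 (D-2), 986 (D-3), 978 (F-1), 972 (F-2)
Next rejected bid: $971 (not a price — pay-as-bid).
Each winning unit pays its own bid.
Revenue = 996 + 995 + 986 + 978 + 972 = $4,927.

Total revenue: $4,927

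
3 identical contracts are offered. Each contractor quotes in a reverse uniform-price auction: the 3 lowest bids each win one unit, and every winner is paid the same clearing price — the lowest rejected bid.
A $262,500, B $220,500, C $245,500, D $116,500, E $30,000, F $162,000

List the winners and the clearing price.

Bids ranked low→high: 30,000 (E), 116,500 (D), 162,000 (F), 220,500 (B), 245,500 (C), …
Winners (3 units): E, D, F.
Clearing price = lowest rejected bid = $220,500.

E, D, F; each is paid $220,500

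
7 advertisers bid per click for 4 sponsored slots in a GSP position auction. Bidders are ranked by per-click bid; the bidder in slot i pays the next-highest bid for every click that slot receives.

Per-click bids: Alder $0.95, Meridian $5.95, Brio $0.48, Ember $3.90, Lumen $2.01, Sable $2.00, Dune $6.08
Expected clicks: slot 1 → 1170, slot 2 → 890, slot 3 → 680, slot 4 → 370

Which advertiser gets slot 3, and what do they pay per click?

Sorting advertisers: $6.08 (Dune) > $5.95 (Meridian) > $3.90 (Ember) > $2.01 (Lumen) > $2.00 (Sable) > …
Slot 3 goes to the third-ranked bidder, Ember, who pays the next bid down: $2.01/click.

Ember; $2.01 per click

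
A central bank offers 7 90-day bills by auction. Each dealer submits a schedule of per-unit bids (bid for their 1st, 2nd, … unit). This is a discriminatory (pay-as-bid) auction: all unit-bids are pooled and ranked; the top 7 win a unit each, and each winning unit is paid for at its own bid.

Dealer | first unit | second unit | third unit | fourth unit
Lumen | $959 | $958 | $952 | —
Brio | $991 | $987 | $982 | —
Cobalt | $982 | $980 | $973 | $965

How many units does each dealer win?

Brio 3, Cobalt 4

Merging the schedules and taking the best 7: 991 (Brio-1), 987 (Brio-2), 982 (Brio-3), 982 (Cobalt-1), 980 (Cobalt-2), 973 (Cobalt-3), 965 (Cobalt-4)
Next rejected bid: $959 (not a price — pay-as-bid).
Allocation: Brio 3, Cobalt 4.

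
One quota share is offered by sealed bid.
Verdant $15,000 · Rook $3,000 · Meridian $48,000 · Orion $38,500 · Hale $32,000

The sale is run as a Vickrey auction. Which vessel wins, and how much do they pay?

Meridian pays $38,500

Bids ranked: 48,000 (Meridian) > 38,500 (Orion) > 32,000 (Hale) > 15,000 (Verdant) > 3,000 (Rook)
Meridian wins with the highest bid; price is set by the runner-up at $38,500.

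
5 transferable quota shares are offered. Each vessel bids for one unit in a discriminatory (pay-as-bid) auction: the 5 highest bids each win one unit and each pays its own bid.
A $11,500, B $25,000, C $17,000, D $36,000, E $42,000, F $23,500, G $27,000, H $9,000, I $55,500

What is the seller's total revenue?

Total revenue: $185,500

Sorting: 55,500 (I), 42,000 (E), 36,000 (D), 27,000 (G), 25,000 (B), 23,500 (F), 17,000 (C), …
The 5 highest are I, E, D, G, B.
Total revenue = 55,500 + 42,000 + 36,000 + 27,000 + 25,000 = $185,500.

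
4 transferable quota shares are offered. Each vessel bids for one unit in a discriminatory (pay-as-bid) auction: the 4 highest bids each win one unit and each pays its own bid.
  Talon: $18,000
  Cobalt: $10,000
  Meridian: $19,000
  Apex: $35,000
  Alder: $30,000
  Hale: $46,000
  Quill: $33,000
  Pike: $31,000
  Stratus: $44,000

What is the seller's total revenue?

Total revenue: $158,000

Bids ranked high→low: 46,000 (Hale), 44,000 (Stratus), 35,000 (Apex), 33,000 (Quill), 31,000 (Pike), 30,000 (Alder), …
Top 4: Hale, Stratus, Apex, Quill.
Total revenue = 46,000 + 44,000 + 35,000 + 33,000 = $158,000.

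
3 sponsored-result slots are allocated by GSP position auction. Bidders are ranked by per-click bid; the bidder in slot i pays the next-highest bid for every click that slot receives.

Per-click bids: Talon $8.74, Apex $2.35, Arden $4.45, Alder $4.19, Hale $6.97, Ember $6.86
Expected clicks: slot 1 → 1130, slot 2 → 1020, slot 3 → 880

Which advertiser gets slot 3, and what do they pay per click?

Ember; $4.45 per click

Sorting advertisers: $8.74 (Talon) > $6.97 (Hale) > $6.86 (Ember) > $4.45 (Arden) > …
Slot 3 goes to the third-ranked bidder, Ember, who pays the next bid down: $4.45/click.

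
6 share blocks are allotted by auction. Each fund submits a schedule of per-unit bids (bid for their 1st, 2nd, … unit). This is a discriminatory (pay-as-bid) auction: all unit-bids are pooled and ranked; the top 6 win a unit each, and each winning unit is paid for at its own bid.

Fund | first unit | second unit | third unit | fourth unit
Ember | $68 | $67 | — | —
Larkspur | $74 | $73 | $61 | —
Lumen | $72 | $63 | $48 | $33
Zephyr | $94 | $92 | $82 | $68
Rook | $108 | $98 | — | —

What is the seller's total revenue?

Pooled unit-bids ranked (top 6): 108 (Rook-1), 98 (Rook-2), 94 (Zephyr-1), 92 (Zephyr-2), 82 (Zephyr-3), 74 (Larkspur-1)
Next rejected bid: $73 (not a price — pay-as-bid).
Each winning unit pays its own bid.
Revenue = 108 + 98 + 94 + 92 + 82 + 74 = $548.

Total revenue: $548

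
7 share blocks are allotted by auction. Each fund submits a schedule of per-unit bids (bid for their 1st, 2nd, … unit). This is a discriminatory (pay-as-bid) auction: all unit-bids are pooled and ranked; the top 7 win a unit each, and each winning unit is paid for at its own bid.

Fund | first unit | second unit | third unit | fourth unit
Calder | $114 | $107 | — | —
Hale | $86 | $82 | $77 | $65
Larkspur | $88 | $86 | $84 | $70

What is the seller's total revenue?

Pooled unit-bids ranked (top 7): 114 (Calder-1), 107 (Calder-2), 88 (Larkspur-1), 86 (Hale-1), 86 (Larkspur-2), 84 (Larkspur-3), 82 (Hale-2)
Next rejected bid: $77 (not a price — pay-as-bid).
Each winning unit pays its own bid.
Revenue = 114 + 107 + 88 + 86 + 86 + 84 + 82 = $647.

Total revenue: $647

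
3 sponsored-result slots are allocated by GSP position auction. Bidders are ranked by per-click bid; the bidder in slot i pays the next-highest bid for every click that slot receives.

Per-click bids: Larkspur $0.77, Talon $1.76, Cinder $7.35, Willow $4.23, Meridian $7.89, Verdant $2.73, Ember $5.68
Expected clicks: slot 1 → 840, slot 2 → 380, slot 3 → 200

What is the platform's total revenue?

Sorting advertisers: $7.89 (Meridian) > $7.35 (Cinder) > $5.68 (Ember) > $4.23 (Willow) > …
Slot 1: Meridian pays $7.35 × 840 = $6174.00
Slot 2: Cinder pays $5.68 × 380 = $2158.40
Slot 3: Ember pays $4.23 × 200 = $846.00
Total = $9178.40

Total revenue: $9178.40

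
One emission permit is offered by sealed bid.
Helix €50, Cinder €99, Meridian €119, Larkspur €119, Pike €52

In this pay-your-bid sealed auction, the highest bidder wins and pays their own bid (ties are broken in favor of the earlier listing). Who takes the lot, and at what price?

Meridian pays €119

Pay-your-bid sealed auction: the highest bidder wins and pays their own bid.
Sorting bids: 119 (Meridian) > 119 (Larkspur) > 99 (Cinder) > 52 (Pike) > 50 (Helix)
Tie at €119 → Meridian wins by tie-break.
Meridian has the highest bid and pays exactly that: €119.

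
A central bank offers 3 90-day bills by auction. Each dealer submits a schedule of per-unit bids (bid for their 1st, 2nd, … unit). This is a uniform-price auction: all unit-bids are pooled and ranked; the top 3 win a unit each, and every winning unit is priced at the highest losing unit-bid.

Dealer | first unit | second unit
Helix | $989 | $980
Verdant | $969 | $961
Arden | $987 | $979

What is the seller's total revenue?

Merging the schedules and taking the best 3: 989 (Helix-1), 987 (Arden-1), 980 (Helix-2)
Highest rejected unit-bid = $979.
Allocation: Arden 1, Helix 2. Every unit priced at $979.
Revenue = 3 × 979 = $2,937.

Total revenue: $2,937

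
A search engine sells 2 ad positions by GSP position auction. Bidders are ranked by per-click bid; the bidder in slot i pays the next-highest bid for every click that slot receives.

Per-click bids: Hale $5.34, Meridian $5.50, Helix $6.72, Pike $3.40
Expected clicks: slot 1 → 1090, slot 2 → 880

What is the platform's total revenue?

Sorting advertisers: $6.72 (Helix) > $5.50 (Meridian) > $5.34 (Hale) > …
Slot 1: Helix pays $5.50 × 1090 = $5995.00
Slot 2: Meridian pays $5.34 × 880 = $4699.20
Total = $10694.20

Total revenue: $10694.20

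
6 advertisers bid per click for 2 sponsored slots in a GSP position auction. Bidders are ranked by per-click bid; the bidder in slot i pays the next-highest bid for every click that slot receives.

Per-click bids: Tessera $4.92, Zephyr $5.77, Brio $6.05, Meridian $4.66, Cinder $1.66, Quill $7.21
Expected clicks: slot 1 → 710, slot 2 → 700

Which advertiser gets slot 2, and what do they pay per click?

Brio; $5.77 per click

Ranked by bid: $7.21 (Quill) > $6.05 (Brio) > $5.77 (Zephyr) > …
Slot 2 goes to the second-ranked bidder, Brio, who pays the next bid down: $5.77/click.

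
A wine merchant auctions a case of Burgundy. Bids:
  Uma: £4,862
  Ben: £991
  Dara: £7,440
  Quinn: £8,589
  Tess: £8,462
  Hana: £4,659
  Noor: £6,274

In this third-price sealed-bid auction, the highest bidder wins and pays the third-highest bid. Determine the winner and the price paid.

Quinn pays £7,440

Bids ranked: 8,589 (Quinn) > 8,462 (Tess) > 7,440 (Dara) > 6,274 (Noor) > 4,862 (Uma) > 4,659 (Hana) > …
Quinn wins; payment is bid #3 in the ranking = £7,440.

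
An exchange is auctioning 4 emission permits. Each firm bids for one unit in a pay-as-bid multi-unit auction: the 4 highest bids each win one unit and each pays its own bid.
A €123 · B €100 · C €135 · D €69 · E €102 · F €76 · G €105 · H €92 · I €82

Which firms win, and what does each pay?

C €135, A €123, G €105, E €102

Bids ranked high→low: 135 (C), 123 (A), 105 (G), 102 (E), 100 (B), 92 (H), …
Top 4: C, A, G, E.
Each winner pays its own bid: C €135, A €123, G €105, E €102.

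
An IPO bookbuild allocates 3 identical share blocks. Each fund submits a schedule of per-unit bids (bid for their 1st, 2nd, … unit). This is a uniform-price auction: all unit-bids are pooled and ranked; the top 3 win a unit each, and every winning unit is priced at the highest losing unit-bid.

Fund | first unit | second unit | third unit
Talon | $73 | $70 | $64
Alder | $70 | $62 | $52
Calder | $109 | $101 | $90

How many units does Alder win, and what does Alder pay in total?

Alder: 0 units, pays $0

All unit-bids, highest first — top 3: 109 (Calder-1), 101 (Calder-2), 90 (Calder-3)
First bid not allocated: $73.
Alder wins 0 unit(s) at $73 each.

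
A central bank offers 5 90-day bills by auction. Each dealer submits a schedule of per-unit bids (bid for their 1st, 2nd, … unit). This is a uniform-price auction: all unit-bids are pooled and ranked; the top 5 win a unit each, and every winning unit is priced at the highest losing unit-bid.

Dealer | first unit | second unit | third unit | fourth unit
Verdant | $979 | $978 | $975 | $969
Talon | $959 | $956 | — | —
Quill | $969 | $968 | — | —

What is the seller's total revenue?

Total revenue: $4,840

Pooled unit-bids ranked (top 5): 979 (Verdant-1), 978 (Verdant-2), 975 (Verdant-3), 969 (Verdant-4), 969 (Quill-1)
Highest rejected unit-bid = $968.
Allocation: Quill 1, Verdant 4. Every unit priced at $968.
Revenue = 5 × 968 = $4,840.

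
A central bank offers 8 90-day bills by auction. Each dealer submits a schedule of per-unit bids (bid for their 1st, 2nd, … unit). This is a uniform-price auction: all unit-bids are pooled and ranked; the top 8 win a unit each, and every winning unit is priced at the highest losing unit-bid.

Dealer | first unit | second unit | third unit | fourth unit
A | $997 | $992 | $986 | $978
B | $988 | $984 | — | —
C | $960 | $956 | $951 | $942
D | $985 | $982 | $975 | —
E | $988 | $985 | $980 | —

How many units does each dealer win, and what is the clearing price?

All unit-bids, highest first — top 8: 997 (A-1), 992 (A-2), 988 (B-1), 988 (E-1), 986 (A-3), 985 (D-1), 985 (E-2), 984 (B-2)
First bid not allocated: $982.
Allocation: A 3, B 2, D 1, E 2.

A 3, B 2, D 1, E 2; clearing price $982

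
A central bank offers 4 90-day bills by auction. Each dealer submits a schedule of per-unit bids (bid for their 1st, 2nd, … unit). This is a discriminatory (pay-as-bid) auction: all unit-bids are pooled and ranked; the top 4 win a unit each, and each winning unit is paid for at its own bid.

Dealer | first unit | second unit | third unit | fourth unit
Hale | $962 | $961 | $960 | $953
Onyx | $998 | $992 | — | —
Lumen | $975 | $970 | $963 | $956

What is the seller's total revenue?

Pooled unit-bids ranked (top 4): 998 (Onyx-1), 992 (Onyx-2), 975 (Lumen-1), 970 (Lumen-2)
Next rejected bid: $963 (not a price — pay-as-bid).
Each winning unit pays its own bid.
Revenue = 998 + 992 + 975 + 970 = $3,935.

Total revenue: $3,935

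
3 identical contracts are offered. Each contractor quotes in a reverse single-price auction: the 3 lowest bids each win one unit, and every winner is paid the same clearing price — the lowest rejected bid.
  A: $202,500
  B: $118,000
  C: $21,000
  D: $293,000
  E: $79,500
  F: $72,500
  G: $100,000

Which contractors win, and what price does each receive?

C, F, E; each is paid $100,000

Bids ranked low→high: 21,000 (C), 72,500 (F), 79,500 (E), 100,000 (G), 118,000 (B), …
Winners (3 units): C, F, E.
Lowest unsuccessful bid: $100,000 → clearing price.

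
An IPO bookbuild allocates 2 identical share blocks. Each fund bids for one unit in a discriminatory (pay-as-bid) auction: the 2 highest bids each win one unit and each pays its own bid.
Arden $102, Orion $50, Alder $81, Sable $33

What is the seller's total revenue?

Sorting: 102 (Arden), 81 (Alder), 50 (Orion), 33 (Sable)
Top 2: Arden, Alder.
Total revenue = 102 + 81 = $183.

Total revenue: $183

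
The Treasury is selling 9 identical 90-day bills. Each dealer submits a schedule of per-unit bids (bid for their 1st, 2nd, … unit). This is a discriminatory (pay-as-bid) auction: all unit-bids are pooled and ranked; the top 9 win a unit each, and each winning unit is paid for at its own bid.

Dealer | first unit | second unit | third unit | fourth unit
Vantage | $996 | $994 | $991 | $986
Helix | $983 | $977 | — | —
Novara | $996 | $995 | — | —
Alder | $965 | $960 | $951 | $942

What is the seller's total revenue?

Total revenue: $8,883

Pooled unit-bids ranked (top 9): 996 (Vantage-1), 996 (Novara-1), 995 (Novara-2), 994 (Vantage-2), 991 (Vantage-3), 986 (Vantage-4), 983 (Helix-1), 977 (Helix-2), 965 (Alder-1)
Next rejected bid: $960 (not a price — pay-as-bid).
Each winning unit pays its own bid.
Revenue = 996 + 996 + 995 + 994 + 991 + 986 + 983 + 977 + 965 = $8,883.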